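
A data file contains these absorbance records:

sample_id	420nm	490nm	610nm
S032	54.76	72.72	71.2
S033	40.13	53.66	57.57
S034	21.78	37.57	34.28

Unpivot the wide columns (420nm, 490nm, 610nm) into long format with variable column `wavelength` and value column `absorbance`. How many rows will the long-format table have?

3 sample_id values × 3 melted columns = 9 rows.

9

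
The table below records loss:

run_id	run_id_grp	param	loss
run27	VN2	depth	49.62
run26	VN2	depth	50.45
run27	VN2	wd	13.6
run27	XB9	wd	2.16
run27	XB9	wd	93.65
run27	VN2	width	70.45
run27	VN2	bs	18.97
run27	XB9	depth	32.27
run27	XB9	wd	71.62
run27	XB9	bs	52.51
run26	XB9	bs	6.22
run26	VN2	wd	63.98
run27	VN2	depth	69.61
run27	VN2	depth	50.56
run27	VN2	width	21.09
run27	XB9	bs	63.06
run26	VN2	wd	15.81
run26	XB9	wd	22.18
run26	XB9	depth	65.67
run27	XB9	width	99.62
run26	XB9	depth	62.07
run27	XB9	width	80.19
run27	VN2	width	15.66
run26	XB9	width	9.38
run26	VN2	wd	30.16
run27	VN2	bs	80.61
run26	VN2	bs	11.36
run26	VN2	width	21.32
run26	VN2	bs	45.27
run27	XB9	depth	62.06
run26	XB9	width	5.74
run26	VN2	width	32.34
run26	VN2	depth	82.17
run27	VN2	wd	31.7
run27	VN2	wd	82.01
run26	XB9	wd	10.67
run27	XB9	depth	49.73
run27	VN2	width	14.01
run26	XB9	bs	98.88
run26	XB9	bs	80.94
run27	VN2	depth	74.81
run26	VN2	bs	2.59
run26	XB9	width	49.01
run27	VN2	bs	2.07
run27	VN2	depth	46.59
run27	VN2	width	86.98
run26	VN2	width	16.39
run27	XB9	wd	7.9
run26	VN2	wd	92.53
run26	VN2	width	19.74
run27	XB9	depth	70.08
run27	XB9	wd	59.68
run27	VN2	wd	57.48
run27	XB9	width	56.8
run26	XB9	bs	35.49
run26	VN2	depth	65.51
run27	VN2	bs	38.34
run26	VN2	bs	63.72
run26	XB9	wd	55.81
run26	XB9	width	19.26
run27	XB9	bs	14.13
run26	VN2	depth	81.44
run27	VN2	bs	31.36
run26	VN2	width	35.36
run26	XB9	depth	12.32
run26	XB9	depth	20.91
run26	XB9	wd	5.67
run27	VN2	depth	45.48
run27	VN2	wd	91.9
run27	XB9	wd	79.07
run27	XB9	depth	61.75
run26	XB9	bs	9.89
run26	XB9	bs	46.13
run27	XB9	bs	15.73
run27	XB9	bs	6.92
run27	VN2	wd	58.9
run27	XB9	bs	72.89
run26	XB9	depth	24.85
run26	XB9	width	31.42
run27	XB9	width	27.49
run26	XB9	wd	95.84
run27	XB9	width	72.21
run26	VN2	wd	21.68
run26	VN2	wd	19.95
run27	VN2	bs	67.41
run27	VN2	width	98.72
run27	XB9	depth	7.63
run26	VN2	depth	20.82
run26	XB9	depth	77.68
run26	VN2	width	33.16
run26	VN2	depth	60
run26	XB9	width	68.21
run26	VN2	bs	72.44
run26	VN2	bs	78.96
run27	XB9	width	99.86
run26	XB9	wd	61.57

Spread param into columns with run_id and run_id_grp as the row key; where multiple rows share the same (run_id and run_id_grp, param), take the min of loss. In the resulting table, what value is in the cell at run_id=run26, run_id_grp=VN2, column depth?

Rows with run_id=run26, run_id_grp=VN2 and param=depth: loss values are 50.45, 82.17, 65.51, 81.44, 20.82, 60.
min(50.45, 82.17, 65.51, 81.44, 20.82, 60) = 20.82.

20.82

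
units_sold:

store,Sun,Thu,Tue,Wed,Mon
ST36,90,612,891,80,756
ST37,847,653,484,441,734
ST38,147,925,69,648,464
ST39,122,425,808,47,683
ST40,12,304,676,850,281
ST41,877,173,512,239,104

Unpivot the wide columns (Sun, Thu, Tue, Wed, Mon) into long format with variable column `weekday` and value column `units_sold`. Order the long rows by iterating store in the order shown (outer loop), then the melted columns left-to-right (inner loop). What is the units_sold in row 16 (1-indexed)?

30 rows total (6 × 5). Row 16: index ⌊(16-1)/5⌋ = 3 into store → ST39; (16-1) mod 5 = 0 into the melted columns → Sun.
So row 16 is (ST39, Sun, 122); units_sold = 122.

122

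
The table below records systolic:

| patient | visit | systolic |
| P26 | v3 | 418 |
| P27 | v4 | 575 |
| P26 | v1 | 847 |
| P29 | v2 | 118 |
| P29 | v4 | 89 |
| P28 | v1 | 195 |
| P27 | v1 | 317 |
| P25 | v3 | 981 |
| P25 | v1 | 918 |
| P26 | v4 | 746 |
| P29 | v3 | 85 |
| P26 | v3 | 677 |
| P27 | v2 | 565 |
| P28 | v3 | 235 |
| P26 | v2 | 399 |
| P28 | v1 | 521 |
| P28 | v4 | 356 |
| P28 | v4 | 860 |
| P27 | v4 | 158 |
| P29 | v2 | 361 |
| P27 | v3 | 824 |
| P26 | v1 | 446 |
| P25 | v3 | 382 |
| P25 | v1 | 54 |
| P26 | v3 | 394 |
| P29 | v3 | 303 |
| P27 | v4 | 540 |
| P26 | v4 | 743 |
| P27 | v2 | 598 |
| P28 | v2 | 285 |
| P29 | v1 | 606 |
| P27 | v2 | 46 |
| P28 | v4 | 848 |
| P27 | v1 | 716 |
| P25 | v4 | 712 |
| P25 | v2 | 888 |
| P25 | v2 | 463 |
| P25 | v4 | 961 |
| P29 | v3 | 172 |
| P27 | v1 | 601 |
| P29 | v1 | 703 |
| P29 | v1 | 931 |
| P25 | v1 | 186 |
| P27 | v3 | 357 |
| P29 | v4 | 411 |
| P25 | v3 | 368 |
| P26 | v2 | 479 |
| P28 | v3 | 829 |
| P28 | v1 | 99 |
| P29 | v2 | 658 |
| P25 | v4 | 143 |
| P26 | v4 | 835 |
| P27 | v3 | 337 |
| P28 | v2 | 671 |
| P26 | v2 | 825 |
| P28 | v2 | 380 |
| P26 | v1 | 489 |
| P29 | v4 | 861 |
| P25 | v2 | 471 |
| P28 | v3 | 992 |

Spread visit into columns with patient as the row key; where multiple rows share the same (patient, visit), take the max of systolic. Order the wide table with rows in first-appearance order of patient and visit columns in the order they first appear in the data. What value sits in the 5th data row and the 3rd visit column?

918

With rows in first-appearance order of patient, row 5 is patient=P25. visit columns in first-appearance order: v3, v4, v1, v2; column 3 is v1.
Long rows with patient=P25, visit=v1: max(918, 54, 186) = 918.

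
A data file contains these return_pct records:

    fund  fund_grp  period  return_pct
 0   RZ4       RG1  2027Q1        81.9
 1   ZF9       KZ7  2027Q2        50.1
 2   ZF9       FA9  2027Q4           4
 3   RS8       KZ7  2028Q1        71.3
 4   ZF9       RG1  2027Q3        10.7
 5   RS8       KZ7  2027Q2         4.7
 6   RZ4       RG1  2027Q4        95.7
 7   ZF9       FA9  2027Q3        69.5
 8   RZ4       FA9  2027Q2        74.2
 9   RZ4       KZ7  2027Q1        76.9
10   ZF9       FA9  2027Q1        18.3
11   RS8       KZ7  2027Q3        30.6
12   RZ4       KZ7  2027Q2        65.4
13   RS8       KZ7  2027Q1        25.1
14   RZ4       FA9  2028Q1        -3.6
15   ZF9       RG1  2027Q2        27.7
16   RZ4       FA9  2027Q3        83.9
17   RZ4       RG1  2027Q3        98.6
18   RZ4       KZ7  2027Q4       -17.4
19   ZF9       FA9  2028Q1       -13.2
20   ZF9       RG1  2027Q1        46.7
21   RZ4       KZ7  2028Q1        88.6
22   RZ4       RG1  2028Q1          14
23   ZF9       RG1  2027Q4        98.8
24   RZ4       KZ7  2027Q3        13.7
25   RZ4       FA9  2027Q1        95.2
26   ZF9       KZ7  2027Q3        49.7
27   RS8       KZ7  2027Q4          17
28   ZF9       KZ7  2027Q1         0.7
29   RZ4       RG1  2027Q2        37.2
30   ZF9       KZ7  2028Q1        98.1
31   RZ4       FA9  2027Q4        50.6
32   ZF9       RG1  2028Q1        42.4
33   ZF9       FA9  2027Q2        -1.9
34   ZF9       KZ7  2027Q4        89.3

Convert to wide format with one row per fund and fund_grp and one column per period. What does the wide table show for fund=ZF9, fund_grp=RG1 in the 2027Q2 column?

Wide layout: rows indexed by fund and fund_grp, columns are the 5 distinct period values (2027Q1, 2027Q2, 2027Q4, 2028Q1, 2027Q3).
Cell (fund=ZF9, fund_grp=RG1, period=2027Q2) draws from the long row where fund=ZF9, fund_grp=RG1 and period=2027Q2, which has return_pct=27.7.

27.7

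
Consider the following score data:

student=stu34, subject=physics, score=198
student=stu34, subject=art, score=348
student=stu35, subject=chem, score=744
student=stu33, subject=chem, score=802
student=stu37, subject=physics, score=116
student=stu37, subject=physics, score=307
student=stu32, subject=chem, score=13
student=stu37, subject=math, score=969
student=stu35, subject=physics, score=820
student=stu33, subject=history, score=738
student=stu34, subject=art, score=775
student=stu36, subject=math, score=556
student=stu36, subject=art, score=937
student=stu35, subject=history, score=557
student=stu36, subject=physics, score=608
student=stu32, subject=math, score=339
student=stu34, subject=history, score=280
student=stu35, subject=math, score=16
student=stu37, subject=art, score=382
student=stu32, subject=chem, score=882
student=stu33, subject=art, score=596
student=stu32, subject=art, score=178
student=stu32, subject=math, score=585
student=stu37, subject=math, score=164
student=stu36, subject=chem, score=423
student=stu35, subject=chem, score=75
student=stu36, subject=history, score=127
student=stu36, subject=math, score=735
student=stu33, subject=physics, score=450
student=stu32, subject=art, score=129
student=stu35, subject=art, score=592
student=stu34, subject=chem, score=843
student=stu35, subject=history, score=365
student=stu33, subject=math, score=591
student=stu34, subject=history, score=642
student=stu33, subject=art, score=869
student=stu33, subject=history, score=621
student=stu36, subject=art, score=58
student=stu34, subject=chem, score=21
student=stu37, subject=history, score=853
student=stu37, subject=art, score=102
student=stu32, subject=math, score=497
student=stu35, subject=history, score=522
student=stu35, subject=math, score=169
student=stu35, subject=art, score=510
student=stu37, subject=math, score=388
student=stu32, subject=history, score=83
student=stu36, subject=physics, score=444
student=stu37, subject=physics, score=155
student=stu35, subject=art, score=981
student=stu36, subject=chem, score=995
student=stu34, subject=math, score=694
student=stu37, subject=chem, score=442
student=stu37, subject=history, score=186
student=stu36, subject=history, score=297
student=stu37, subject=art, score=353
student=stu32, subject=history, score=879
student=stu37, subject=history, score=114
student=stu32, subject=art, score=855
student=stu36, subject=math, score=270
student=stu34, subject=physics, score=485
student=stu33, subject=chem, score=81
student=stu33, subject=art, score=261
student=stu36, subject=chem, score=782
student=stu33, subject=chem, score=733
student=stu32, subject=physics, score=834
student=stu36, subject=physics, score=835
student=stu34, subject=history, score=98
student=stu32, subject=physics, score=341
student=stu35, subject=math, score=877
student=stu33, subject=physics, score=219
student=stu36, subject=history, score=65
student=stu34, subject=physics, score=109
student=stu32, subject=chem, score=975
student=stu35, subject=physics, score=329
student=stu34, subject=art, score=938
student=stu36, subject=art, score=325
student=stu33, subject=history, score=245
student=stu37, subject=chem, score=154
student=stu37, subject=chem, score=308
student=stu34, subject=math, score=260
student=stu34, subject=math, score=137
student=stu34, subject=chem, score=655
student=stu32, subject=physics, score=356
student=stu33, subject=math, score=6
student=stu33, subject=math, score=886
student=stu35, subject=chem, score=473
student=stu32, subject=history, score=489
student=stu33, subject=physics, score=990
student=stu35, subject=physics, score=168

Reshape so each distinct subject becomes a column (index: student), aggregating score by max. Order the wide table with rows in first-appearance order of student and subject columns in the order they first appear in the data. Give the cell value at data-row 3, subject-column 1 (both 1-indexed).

With rows in first-appearance order of student, row 3 is student=stu33. subject columns in first-appearance order: physics, art, chem, math, history; column 1 is physics.
Long rows with student=stu33, subject=physics: max(450, 219, 990) = 990.

990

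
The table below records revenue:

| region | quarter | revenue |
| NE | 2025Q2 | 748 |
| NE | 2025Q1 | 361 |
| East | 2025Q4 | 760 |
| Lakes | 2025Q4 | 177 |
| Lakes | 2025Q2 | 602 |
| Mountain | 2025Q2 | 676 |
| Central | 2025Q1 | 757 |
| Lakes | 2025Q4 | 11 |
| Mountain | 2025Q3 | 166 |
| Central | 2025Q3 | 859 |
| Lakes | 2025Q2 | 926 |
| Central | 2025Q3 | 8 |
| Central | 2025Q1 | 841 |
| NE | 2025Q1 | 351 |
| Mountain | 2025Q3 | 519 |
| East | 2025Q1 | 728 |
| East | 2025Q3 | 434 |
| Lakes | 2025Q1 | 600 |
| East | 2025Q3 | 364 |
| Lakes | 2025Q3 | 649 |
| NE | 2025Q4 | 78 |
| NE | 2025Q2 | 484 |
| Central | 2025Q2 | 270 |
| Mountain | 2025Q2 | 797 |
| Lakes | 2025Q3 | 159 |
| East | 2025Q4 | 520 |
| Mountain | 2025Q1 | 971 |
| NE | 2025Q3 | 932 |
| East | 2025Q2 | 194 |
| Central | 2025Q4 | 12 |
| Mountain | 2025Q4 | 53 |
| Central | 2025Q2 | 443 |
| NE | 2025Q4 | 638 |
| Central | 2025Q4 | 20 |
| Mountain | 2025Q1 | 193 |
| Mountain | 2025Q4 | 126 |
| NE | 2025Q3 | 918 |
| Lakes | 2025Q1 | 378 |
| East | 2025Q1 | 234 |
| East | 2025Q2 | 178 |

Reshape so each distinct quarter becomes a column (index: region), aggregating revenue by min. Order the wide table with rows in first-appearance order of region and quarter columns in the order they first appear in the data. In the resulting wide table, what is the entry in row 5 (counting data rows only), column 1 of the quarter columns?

270

With rows in first-appearance order of region, row 5 is region=Central. quarter columns in first-appearance order: 2025Q2, 2025Q1, 2025Q4, 2025Q3; column 1 is 2025Q2.
Long rows with region=Central, quarter=2025Q2: min(270, 443) = 270.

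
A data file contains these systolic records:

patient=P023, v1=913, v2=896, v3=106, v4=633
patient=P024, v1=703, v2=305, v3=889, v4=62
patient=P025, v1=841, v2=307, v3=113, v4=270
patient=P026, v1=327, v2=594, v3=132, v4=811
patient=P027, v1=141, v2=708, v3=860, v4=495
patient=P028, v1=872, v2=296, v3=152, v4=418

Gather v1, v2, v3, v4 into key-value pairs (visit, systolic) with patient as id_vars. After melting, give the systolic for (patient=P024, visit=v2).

Unpivoting turns each (patient, wide-column) pair into one long row.
The wide cell at row P024, column v2 holds 305, so the long row (P024, v2) has systolic=305.

305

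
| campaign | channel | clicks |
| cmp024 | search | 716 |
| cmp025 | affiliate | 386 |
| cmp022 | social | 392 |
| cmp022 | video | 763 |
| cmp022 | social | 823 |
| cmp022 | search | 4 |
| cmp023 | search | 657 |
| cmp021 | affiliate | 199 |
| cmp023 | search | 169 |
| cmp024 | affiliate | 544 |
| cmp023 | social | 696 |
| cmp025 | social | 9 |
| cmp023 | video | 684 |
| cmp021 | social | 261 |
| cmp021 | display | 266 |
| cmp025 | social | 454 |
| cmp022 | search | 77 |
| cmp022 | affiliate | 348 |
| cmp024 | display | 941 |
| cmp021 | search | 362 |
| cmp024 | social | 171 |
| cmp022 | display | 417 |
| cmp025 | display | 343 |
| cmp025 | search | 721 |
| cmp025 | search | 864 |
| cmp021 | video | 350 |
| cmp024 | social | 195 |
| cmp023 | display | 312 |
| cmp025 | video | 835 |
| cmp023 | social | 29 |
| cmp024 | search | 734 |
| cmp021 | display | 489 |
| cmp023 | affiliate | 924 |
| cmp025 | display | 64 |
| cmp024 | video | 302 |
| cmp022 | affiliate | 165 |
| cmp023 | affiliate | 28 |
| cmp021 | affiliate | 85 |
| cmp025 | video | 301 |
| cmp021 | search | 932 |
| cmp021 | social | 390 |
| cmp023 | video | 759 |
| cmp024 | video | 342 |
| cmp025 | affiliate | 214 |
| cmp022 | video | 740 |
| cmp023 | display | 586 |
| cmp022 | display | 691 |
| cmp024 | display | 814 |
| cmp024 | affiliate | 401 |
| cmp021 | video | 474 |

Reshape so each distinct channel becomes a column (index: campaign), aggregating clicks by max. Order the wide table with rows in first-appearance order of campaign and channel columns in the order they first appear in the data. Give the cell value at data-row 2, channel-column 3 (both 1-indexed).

With rows in first-appearance order of campaign, row 2 is campaign=cmp025. channel columns in first-appearance order: search, affiliate, social, video, display; column 3 is social.
Long rows with campaign=cmp025, channel=social: max(9, 454) = 454.

454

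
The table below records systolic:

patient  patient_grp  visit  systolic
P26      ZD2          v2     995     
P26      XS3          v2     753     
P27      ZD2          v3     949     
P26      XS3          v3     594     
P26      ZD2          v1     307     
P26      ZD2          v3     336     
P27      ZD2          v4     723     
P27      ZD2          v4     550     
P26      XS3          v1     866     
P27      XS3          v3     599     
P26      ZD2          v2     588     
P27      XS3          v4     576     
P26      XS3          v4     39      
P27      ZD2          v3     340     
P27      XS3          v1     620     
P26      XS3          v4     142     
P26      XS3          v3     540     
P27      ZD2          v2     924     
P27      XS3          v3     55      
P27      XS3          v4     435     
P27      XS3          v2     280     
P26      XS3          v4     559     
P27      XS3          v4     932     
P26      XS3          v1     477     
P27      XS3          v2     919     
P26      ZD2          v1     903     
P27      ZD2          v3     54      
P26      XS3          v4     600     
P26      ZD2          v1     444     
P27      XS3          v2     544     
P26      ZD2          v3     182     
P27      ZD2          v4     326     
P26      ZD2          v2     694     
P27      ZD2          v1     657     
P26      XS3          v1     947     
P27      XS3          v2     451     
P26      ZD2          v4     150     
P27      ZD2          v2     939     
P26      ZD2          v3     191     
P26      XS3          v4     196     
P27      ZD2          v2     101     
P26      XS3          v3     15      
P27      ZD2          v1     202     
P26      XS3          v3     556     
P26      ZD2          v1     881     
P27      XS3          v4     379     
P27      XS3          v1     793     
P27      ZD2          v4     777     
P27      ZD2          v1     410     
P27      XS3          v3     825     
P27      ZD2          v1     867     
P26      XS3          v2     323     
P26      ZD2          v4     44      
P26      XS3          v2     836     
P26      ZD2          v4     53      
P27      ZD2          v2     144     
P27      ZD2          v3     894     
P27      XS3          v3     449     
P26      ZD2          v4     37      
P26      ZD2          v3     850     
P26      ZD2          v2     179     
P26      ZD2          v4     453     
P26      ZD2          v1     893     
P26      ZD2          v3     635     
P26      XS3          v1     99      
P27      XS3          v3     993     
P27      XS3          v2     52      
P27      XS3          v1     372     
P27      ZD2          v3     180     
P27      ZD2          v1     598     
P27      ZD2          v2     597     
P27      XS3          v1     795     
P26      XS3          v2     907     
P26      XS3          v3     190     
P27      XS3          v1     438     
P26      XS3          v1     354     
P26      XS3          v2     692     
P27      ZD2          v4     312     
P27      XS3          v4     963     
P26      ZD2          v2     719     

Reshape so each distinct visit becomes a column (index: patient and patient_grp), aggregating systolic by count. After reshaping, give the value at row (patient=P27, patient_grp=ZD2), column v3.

5

Rows with patient=P27, patient_grp=ZD2 and visit=v3: systolic values are 949, 340, 54, 894, 180.
5 rows match — count = 5.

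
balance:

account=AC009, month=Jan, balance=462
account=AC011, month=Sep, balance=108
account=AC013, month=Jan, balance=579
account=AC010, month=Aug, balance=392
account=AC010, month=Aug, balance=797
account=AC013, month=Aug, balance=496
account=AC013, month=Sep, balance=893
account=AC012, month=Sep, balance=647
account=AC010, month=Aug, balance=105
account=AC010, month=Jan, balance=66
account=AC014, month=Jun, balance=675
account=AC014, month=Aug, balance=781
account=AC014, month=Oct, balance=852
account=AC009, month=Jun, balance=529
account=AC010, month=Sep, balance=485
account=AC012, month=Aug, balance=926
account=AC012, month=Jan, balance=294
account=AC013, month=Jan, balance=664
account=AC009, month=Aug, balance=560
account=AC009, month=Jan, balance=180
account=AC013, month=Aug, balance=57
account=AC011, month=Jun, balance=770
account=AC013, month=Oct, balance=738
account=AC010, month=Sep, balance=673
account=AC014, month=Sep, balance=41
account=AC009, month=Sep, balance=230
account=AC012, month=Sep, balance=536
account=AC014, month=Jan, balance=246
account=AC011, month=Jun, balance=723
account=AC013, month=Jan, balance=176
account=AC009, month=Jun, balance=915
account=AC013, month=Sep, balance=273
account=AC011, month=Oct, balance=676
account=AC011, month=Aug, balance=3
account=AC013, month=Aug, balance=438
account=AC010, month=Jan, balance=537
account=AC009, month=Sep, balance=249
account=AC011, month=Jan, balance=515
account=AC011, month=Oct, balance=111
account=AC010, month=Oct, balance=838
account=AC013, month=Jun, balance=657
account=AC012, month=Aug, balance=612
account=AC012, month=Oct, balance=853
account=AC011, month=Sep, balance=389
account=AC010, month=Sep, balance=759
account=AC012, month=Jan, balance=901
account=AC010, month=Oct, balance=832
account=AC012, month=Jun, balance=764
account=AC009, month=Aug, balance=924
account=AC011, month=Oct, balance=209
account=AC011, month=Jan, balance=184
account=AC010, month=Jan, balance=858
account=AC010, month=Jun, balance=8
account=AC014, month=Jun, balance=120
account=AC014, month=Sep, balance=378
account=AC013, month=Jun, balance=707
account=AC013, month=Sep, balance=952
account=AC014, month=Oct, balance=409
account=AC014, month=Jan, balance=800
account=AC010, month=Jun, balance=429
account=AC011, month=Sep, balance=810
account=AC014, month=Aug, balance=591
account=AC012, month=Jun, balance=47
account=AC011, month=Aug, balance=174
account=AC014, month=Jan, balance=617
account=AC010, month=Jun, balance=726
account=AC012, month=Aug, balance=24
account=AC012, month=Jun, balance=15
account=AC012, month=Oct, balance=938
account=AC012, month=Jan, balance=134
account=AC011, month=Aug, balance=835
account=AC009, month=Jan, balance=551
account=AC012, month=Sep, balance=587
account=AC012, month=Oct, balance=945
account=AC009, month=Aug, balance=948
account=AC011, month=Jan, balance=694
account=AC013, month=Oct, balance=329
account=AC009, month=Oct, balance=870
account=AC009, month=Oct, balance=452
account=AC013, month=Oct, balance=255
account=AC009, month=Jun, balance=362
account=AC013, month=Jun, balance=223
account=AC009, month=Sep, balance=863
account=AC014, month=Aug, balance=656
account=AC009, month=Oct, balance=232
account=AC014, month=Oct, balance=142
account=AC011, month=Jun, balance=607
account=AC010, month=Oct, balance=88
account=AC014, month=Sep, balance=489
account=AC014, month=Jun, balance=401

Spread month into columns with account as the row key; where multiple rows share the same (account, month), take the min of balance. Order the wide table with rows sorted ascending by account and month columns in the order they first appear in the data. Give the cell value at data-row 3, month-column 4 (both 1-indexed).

607

With rows sorted ascending by account, row 3 is account=AC011. month columns in first-appearance order: Jan, Sep, Aug, Jun, Oct; column 4 is Jun.
Long rows with account=AC011, month=Jun: min(770, 723, 607) = 607.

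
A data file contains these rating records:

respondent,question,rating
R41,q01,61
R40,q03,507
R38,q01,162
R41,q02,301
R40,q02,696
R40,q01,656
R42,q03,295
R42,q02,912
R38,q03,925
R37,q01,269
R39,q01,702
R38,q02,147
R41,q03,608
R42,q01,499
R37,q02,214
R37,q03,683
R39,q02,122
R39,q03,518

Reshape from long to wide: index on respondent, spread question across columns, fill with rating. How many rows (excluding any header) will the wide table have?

6 distinct respondent values → 6 rows.

6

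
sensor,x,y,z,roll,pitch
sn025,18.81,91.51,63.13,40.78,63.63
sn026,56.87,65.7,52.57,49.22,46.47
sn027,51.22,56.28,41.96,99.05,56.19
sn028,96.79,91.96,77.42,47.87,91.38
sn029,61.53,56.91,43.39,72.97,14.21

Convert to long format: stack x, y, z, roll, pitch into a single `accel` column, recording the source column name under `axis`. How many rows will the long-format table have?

5 sensor values × 5 melted columns = 25 rows.

25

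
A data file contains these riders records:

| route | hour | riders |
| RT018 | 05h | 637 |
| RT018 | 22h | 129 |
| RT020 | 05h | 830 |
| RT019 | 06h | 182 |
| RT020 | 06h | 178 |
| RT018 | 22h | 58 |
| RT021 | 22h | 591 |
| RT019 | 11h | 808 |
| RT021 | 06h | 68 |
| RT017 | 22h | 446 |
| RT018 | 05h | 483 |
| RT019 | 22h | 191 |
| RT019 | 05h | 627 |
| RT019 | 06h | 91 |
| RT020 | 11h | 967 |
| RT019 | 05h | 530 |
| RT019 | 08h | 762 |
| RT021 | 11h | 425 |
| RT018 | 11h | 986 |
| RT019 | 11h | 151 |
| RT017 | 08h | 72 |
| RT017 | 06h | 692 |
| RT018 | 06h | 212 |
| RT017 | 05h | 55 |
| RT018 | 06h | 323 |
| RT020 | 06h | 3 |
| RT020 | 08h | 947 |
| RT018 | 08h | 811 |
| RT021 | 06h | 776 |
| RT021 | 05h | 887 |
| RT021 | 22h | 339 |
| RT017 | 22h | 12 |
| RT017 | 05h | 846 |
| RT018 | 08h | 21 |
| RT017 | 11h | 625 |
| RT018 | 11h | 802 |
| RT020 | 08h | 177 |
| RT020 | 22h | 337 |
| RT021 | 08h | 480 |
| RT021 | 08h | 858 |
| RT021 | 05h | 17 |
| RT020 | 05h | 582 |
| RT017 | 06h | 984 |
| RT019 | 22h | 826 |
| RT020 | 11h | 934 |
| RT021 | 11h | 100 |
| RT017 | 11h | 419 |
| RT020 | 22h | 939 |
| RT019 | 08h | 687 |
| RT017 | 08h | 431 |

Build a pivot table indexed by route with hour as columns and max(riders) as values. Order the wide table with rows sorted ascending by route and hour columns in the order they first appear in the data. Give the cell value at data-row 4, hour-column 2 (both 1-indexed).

939

With rows sorted ascending by route, row 4 is route=RT020. hour columns in first-appearance order: 05h, 22h, 06h, 11h, 08h; column 2 is 22h.
Long rows with route=RT020, hour=22h: max(337, 939) = 939.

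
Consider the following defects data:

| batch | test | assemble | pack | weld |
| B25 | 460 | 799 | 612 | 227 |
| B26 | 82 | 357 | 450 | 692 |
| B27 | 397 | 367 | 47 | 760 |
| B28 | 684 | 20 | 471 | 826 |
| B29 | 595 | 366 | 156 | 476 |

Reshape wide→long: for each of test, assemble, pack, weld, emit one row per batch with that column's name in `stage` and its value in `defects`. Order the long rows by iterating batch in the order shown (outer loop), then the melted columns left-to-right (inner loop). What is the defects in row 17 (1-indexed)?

595

20 rows total (5 × 4). Row 17: index ⌊(17-1)/4⌋ = 4 into batch → B29; (17-1) mod 4 = 0 into the melted columns → test.
So row 17 is (B29, test, 595); defects = 595.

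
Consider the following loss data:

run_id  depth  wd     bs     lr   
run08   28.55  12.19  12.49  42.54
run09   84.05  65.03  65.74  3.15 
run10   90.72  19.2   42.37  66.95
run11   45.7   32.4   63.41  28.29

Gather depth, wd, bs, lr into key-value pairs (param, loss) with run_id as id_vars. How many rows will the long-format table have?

16

4 run_id values × 4 melted columns = 16 rows.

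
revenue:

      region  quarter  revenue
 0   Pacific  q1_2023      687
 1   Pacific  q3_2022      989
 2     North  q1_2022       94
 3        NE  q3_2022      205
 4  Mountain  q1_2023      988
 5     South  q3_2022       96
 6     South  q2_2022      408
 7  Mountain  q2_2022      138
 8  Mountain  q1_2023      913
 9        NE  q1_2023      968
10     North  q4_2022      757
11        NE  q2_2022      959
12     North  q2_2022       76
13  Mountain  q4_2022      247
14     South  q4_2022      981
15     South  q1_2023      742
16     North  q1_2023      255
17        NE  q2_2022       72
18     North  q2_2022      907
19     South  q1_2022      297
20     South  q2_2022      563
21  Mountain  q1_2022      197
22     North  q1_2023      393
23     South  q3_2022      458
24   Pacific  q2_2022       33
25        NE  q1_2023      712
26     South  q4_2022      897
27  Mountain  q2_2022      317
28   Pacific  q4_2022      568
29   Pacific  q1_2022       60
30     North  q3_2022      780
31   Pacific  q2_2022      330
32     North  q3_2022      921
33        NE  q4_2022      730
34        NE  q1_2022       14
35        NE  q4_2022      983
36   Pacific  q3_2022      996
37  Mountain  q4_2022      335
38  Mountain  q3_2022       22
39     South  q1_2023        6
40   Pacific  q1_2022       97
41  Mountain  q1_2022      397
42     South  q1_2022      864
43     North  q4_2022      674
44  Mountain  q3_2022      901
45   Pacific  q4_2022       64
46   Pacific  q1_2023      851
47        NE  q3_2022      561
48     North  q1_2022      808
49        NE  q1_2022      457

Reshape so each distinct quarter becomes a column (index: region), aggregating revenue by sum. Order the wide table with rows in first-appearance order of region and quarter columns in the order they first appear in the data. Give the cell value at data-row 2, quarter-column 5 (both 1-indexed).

1431

With rows in first-appearance order of region, row 2 is region=North. quarter columns in first-appearance order: q1_2023, q3_2022, q1_2022, q2_2022, q4_2022; column 5 is q4_2022.
Long rows with region=North, quarter=q4_2022: 757 + 674 = 1431.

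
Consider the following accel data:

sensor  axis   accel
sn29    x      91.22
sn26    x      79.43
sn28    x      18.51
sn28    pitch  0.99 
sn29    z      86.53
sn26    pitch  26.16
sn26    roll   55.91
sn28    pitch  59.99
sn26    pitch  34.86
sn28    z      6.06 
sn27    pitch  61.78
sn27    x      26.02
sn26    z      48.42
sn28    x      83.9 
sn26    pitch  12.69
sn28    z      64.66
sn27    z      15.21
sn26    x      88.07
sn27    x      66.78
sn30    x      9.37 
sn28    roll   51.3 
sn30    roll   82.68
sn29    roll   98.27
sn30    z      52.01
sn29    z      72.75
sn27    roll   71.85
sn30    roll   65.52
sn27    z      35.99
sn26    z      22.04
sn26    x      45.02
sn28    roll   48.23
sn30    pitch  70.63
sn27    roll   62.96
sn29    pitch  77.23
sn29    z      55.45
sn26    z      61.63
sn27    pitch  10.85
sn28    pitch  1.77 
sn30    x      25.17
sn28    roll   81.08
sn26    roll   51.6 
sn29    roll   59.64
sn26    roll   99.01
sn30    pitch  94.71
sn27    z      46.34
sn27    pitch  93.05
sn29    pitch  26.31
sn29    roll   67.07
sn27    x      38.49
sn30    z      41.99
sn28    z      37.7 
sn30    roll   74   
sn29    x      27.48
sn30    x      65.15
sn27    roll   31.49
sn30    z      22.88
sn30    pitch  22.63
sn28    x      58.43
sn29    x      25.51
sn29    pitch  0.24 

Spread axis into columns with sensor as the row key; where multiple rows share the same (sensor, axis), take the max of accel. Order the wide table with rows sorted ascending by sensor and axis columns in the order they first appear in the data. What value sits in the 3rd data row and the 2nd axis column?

59.99

With rows sorted ascending by sensor, row 3 is sensor=sn28. axis columns in first-appearance order: x, pitch, z, roll; column 2 is pitch.
Long rows with sensor=sn28, axis=pitch: max(0.99, 59.99, 1.77) = 59.99.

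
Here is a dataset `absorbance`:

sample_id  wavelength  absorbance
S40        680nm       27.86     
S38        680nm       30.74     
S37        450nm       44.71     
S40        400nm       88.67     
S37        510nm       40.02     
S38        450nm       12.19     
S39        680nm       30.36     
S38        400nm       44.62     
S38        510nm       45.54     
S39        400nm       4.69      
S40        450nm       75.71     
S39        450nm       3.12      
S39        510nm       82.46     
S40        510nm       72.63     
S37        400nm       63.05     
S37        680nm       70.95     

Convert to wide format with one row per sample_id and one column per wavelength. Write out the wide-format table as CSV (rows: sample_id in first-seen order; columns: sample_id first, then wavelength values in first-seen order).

sample_id,680nm,450nm,400nm,510nm
S40,27.86,75.71,88.67,72.63
S38,30.74,12.19,44.62,45.54
S37,70.95,44.71,63.05,40.02
S39,30.36,3.12,4.69,82.46

Columns: sample_id plus the 4 distinct wavelength values (680nm, 450nm, 400nm, 510nm).
For example, row S40 column 680nm takes absorbance=27.86 from the long row (S40, 680nm).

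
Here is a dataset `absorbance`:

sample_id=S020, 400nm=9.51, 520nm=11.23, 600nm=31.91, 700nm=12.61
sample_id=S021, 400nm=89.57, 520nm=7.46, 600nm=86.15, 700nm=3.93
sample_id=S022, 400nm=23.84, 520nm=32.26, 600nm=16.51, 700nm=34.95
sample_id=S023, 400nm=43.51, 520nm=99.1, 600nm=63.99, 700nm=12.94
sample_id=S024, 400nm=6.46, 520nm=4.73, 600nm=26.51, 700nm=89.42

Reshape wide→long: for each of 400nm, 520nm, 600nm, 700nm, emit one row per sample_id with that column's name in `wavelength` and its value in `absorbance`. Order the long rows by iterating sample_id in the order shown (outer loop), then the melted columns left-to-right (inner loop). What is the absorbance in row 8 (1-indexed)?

20 rows total (5 × 4). Row 8: index ⌊(8-1)/4⌋ = 1 into sample_id → S021; (8-1) mod 4 = 3 into the melted columns → 700nm.
So row 8 is (S021, 700nm, 3.93); absorbance = 3.93.

3.93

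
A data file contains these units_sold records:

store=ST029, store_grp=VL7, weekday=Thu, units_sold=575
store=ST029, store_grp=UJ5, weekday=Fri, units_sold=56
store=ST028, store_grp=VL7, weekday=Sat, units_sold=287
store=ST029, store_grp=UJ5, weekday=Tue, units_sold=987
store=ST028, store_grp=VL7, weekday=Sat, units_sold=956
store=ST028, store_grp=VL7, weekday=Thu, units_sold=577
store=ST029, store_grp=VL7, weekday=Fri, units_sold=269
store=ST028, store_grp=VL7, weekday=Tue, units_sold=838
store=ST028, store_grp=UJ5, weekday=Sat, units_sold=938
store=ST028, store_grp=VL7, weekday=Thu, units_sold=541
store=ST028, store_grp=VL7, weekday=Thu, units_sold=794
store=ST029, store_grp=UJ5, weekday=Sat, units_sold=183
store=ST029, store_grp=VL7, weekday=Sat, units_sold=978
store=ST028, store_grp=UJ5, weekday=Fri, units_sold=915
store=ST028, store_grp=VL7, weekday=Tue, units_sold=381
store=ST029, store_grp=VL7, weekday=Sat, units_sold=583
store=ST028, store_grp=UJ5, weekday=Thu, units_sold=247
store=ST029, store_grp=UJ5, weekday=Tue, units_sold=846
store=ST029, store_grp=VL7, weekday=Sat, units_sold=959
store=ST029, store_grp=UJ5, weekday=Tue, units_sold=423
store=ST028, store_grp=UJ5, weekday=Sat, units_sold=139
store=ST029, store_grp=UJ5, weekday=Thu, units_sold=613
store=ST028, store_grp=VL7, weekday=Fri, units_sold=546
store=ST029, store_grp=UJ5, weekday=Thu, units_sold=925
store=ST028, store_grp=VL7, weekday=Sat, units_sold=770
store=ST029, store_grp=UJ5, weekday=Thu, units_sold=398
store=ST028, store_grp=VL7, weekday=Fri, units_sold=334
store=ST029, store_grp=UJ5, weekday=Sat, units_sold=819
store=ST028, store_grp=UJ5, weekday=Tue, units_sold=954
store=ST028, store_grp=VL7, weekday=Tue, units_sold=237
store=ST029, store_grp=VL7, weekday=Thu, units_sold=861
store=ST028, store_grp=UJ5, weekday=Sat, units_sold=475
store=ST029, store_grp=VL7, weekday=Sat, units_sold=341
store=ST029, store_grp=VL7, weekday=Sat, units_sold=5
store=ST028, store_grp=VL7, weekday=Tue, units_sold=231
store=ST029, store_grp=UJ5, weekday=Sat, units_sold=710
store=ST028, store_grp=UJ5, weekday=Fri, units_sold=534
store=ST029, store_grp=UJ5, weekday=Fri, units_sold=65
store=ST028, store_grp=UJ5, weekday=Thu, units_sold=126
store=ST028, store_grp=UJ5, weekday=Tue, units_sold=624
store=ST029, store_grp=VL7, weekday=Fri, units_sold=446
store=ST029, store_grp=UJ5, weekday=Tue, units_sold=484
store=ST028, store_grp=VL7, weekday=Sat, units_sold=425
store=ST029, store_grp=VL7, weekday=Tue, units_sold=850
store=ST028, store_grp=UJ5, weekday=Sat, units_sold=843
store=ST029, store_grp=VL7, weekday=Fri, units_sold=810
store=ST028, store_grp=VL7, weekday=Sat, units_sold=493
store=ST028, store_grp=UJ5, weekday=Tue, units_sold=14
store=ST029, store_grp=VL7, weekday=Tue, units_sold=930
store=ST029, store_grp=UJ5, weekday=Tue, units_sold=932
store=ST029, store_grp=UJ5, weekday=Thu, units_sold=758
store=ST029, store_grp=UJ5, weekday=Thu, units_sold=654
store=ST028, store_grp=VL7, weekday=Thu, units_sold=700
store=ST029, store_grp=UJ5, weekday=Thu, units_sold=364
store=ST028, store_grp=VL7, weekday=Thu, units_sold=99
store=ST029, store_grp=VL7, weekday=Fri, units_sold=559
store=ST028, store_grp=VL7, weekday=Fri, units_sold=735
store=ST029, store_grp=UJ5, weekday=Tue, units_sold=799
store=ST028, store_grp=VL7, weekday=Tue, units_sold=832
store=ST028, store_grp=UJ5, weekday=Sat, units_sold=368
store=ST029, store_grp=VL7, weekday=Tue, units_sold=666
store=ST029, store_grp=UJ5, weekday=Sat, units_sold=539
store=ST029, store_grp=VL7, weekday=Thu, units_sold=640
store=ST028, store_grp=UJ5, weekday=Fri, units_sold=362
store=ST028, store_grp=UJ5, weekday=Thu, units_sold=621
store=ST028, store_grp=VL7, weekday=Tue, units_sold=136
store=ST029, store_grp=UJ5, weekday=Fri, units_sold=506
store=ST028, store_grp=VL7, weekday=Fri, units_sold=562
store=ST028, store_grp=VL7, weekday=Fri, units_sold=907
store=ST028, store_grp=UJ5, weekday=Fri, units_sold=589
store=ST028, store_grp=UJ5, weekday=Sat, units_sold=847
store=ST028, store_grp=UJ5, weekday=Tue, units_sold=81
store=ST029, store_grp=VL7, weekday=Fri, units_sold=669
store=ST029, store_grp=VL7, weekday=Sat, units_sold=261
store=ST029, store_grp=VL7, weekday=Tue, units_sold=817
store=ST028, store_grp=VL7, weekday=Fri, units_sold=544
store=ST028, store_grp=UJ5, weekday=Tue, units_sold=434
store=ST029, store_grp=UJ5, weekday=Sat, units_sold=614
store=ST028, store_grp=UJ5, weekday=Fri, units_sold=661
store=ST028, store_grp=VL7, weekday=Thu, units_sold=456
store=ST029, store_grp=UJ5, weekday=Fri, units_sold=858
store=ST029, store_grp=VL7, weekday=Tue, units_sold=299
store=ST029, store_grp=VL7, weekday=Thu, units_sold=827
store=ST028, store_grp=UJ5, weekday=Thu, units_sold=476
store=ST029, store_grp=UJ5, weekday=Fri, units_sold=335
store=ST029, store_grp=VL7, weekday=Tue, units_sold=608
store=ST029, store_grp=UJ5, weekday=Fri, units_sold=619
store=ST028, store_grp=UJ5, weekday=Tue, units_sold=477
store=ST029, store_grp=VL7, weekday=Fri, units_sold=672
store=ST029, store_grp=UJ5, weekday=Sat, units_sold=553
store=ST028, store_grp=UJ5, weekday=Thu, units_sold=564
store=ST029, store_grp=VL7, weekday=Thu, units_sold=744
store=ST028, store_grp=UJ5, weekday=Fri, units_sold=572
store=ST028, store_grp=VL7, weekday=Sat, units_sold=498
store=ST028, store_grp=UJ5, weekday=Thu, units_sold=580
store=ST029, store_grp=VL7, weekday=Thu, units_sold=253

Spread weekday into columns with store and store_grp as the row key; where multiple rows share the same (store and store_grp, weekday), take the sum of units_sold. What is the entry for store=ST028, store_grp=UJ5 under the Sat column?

Rows with store=ST028, store_grp=UJ5 and weekday=Sat: units_sold values are 938, 139, 475, 843, 368, 847.
938 + 139 + 475 + 843 + 368 + 847 = 3610.

3610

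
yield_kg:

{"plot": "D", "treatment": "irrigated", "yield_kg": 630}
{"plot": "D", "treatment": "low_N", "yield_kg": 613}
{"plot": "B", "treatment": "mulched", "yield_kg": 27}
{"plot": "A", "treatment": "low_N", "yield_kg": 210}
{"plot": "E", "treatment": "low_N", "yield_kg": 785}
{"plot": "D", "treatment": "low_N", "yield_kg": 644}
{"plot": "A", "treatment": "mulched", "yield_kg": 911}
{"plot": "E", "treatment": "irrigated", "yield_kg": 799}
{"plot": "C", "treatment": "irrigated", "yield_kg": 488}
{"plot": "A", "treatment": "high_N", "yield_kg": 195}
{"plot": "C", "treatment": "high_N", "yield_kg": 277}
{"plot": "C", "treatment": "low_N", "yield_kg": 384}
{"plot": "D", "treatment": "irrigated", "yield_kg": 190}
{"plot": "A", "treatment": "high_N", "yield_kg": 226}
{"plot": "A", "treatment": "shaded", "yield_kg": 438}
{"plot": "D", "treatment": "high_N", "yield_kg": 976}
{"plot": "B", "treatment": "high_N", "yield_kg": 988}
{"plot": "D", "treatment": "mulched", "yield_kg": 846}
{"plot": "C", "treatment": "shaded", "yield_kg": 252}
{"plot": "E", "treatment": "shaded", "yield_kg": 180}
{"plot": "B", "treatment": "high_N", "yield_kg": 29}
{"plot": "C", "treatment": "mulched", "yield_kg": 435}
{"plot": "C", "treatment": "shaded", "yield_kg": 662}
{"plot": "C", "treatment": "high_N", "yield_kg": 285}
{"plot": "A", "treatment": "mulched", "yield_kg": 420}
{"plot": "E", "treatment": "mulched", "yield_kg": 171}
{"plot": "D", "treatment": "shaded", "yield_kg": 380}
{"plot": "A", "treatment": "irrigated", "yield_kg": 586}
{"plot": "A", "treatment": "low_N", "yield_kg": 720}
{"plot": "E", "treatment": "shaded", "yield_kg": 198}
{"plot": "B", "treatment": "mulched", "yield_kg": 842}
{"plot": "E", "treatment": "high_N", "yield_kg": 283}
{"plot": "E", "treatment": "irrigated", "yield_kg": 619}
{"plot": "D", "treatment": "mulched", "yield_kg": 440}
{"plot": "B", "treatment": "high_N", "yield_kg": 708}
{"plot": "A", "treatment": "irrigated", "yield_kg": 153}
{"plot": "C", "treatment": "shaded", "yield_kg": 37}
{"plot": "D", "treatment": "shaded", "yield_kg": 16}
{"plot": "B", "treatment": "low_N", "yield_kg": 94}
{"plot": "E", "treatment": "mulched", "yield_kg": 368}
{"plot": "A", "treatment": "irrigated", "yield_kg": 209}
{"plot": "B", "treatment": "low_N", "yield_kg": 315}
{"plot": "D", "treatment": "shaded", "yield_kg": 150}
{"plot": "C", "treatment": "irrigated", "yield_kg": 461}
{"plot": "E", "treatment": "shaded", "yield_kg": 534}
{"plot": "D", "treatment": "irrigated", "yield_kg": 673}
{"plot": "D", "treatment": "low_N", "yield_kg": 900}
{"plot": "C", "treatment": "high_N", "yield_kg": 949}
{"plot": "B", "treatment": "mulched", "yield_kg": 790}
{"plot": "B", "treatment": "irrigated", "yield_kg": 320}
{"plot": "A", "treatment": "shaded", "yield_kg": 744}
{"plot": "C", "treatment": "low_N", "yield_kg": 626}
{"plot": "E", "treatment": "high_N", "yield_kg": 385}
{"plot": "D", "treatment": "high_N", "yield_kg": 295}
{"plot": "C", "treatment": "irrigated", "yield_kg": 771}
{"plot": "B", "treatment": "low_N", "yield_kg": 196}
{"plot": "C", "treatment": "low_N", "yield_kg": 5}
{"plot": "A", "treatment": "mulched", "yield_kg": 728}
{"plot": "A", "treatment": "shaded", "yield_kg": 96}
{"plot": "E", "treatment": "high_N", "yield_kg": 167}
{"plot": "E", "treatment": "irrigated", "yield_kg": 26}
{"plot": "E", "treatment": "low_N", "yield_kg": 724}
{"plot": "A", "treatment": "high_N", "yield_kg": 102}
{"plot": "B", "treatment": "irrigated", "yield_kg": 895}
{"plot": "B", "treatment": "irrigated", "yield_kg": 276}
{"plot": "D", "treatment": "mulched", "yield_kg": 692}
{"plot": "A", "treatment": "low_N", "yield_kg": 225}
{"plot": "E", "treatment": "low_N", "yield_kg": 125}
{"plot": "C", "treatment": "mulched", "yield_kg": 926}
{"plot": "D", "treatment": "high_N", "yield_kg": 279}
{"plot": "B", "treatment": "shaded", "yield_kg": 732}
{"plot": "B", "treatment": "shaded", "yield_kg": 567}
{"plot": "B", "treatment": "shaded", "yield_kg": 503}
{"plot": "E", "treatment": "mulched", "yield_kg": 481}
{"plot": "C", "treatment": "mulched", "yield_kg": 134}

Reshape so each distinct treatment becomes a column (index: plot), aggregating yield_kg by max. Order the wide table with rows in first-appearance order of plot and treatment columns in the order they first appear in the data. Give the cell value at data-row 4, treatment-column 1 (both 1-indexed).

799

With rows in first-appearance order of plot, row 4 is plot=E. treatment columns in first-appearance order: irrigated, low_N, mulched, high_N, shaded; column 1 is irrigated.
Long rows with plot=E, treatment=irrigated: max(799, 619, 26) = 799.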